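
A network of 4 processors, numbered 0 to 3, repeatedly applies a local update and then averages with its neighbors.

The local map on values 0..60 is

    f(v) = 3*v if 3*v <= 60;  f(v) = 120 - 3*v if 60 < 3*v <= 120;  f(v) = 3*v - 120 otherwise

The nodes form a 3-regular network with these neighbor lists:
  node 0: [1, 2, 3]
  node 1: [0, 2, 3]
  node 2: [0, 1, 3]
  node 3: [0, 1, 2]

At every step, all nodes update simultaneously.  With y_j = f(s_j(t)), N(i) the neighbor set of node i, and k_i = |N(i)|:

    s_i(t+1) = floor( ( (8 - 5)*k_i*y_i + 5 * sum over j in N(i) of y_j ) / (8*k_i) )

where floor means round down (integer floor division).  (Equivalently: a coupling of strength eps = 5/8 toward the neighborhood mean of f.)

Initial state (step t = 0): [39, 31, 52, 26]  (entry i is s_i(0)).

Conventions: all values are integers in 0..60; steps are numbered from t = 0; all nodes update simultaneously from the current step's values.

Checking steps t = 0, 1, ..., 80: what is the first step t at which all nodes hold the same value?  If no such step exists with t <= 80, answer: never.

Simulating step by step:
t=0: [39, 31, 52, 26]  (not all equal)
t=1: [23, 27, 28, 29]  (not all equal)
t=2: [41, 39, 39, 38]  (not all equal)
t=3: [3, 3, 3, 4]  (not all equal)
t=4: [9, 9, 9, 10]  (not all equal)
t=5: [27, 27, 27, 28]  (not all equal)
t=6: [38, 38, 38, 37]  (not all equal)
t=7: [6, 6, 6, 7]  (not all equal)
t=8: [18, 18, 18, 19]  (not all equal)
t=9: [54, 54, 54, 55]  (not all equal)
t=10: [42, 42, 42, 43]  (not all equal)
t=11: [6, 6, 6, 7]  (not all equal)

Answer: never
Key observation: The state at step 7 reappears at step 11 — the system is in a cycle of period 4 from step 7 on.  No step 0..11 is synchronized, and the cycle repeats forever, so no step up to 80 (or ever) has all nodes equal.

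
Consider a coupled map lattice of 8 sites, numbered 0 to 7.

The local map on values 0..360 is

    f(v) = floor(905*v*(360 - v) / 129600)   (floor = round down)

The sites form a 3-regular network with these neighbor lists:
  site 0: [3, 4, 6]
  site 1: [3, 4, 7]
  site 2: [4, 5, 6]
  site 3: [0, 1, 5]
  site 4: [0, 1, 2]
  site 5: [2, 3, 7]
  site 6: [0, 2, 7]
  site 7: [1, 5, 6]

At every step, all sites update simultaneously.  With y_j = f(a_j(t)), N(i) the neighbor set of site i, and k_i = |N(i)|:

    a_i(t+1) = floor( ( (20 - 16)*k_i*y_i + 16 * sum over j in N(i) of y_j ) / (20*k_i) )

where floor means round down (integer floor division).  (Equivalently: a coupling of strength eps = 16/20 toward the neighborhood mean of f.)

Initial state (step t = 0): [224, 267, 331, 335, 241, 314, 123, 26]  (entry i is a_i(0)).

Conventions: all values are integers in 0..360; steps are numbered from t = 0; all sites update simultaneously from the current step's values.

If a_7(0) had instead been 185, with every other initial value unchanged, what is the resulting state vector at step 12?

Simulating step by step:
t=0: [224, 267, 331, 335, 241, 314, 123, 185]
t=1: [165, 163, 147, 140, 160, 113, 175, 172]
t=2: [221, 221, 215, 214, 222, 214, 223, 216]
t=3: [214, 215, 215, 215, 214, 217, 215, 215]
t=4: [217, 217, 217, 217, 217, 216, 217, 216]
t=5: [216, 216, 216, 216, 216, 216, 216, 216]
t=6: [217, 217, 217, 217, 217, 217, 217, 217]
t=7: [216, 216, 216, 216, 216, 216, 216, 216]
t=8: [217, 217, 217, 217, 217, 217, 217, 217]
t=9: [216, 216, 216, 216, 216, 216, 216, 216]
t=10: [217, 217, 217, 217, 217, 217, 217, 217]
t=11: [216, 216, 216, 216, 216, 216, 216, 216]
t=12: [217, 217, 217, 217, 217, 217, 217, 217]

Answer: [217, 217, 217, 217, 217, 217, 217, 217]
Key observation: This trace re-runs the system from the modified initial state.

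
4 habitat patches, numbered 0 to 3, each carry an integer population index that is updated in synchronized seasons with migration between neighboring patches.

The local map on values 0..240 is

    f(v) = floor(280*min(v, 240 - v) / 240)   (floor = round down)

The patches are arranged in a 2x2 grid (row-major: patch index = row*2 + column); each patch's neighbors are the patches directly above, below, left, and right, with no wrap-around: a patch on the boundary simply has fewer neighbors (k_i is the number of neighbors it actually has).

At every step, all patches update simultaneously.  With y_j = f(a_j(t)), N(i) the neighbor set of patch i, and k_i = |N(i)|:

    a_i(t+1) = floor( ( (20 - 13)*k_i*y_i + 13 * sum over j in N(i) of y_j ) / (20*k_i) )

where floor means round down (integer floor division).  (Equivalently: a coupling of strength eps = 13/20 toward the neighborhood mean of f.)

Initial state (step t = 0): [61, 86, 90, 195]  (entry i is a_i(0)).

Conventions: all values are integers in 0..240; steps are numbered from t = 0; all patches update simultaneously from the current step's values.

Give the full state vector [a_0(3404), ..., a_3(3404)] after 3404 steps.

Answer: [122, 122, 122, 122]
Key observation: The state at step 7, [135, 135, 135, 135], reappears at step 13: the system is in a cycle of period 6 from step 7 on.  Therefore the state at step 3404 equals the state at step 7 + ((3404 - 7) mod 6) = 8, which is [122, 122, 122, 122].

Derivation:
t=0: [61, 86, 90, 195]
t=1: [91, 74, 76, 84]
t=2: [93, 96, 97, 90]
t=3: [110, 108, 108, 109]
t=4: [126, 126, 126, 126]
t=5: [133, 133, 133, 133]
t=6: [124, 124, 124, 124]
t=7: [135, 135, 135, 135]
t=8: [122, 122, 122, 122]
t=9: [137, 137, 137, 137]
t=10: [120, 120, 120, 120]
t=11: [140, 140, 140, 140]
t=12: [116, 116, 116, 116]
t=13: [135, 135, 135, 135]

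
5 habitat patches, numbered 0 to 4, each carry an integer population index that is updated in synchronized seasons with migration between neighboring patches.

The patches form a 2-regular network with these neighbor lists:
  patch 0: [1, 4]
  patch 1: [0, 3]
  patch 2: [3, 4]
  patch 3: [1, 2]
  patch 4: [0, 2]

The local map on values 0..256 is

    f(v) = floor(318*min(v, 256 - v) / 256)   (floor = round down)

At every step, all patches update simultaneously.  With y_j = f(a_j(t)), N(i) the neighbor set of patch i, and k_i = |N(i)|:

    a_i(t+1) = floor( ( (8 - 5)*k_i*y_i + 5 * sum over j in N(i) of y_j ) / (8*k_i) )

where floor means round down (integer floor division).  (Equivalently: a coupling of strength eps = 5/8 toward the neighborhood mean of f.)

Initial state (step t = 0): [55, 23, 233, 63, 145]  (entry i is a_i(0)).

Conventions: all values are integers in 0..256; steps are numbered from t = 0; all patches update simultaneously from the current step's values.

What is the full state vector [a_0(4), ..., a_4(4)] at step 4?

Answer: [128, 121, 127, 120, 132]

Derivation:
t=0: [55, 23, 233, 63, 145]
t=1: [77, 56, 77, 46, 81]
t=2: [88, 73, 84, 72, 96]
t=3: [106, 95, 104, 94, 111]
t=4: [128, 121, 127, 120, 132]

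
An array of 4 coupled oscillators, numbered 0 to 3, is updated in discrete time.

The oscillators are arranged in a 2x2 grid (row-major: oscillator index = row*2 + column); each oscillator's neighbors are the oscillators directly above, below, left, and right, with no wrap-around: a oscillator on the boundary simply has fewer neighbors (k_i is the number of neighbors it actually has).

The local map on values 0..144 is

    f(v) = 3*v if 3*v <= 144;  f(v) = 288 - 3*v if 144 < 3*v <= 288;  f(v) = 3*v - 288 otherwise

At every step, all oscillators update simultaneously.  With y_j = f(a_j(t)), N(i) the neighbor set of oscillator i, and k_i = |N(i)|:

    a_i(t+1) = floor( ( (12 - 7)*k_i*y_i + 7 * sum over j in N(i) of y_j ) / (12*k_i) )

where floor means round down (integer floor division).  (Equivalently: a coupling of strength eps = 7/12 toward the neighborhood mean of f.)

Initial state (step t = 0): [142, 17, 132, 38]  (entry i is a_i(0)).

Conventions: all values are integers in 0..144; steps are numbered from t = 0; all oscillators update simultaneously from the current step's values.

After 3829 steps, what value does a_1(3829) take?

Answer: a_1(3829) = 18
Key observation: The state at step 38, [54, 54, 54, 54], reappears at step 42: the system is in a cycle of period 4 from step 38 on.  Therefore the state at step 3829 equals the state at step 38 + ((3829 - 38) mod 4) = 41, which is [18, 18, 18, 18].

Derivation:
t=0: [142, 17, 132, 38]
t=1: [103, 94, 118, 93]
t=2: [29, 11, 36, 24]
t=3: [77, 60, 91, 71]
t=4: [59, 83, 44, 67]
t=5: [96, 74, 112, 86]
t=6: [33, 36, 28, 45]
t=7: [97, 113, 103, 112]
t=8: [22, 36, 23, 41]
t=9: [79, 100, 83, 102]
t=10: [36, 25, 36, 22]
t=11: [98, 82, 95, 80]
t=12: [15, 33, 17, 33]
t=13: [62, 83, 63, 85]
t=14: [82, 55, 80, 54]
t=15: [67, 100, 69, 102]
t=16: [63, 35, 64, 34]
t=17: [99, 102, 98, 101]
t=18: [10, 14, 9, 13]
t=19: [32, 37, 31, 36]
t=20: [99, 105, 98, 104]
t=21: [13, 20, 12, 19]
t=22: [44, 53, 43, 51]
t=23: [130, 131, 131, 131]
t=24: [103, 104, 104, 105]
t=25: [22, 24, 24, 25]
t=26: [69, 71, 71, 73]
t=27: [77, 75, 75, 72]
t=28: [60, 63, 63, 66]
t=29: [102, 99, 99, 95]
t=30: [12, 9, 9, 6]
t=31: [30, 27, 27, 23]
t=32: [84, 80, 80, 76]
t=33: [43, 48, 48, 53]
t=34: [137, 135, 135, 137]
t=35: [119, 120, 120, 119]
t=36: [70, 70, 70, 70]
t=37: [78, 78, 78, 78]
t=38: [54, 54, 54, 54]
t=39: [126, 126, 126, 126]
t=40: [90, 90, 90, 90]
t=41: [18, 18, 18, 18]
t=42: [54, 54, 54, 54]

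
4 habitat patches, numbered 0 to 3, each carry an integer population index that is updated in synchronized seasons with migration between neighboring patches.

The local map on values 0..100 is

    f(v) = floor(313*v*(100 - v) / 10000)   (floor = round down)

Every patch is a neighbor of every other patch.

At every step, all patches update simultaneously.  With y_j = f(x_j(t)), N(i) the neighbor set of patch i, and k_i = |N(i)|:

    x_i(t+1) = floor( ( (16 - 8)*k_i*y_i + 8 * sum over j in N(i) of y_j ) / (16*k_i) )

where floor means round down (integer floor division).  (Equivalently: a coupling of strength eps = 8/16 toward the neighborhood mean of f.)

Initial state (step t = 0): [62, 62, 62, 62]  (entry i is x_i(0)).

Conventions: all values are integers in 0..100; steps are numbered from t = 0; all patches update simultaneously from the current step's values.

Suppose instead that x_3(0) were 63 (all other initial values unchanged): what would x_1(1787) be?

Simulating step by step:
t=0: [62, 62, 62, 63]
t=1: [72, 72, 72, 72]
t=2: [63, 63, 63, 63]
t=3: [72, 72, 72, 72]

Answer: x_1(1787) = 72
Key observation: The state at step 1, [72, 72, 72, 72], reappears at step 3: the system is in a cycle of period 2 from step 1 on.  Therefore the state at step 1787 equals the state at step 1 + ((1787 - 1) mod 2) = 1, which is [72, 72, 72, 72].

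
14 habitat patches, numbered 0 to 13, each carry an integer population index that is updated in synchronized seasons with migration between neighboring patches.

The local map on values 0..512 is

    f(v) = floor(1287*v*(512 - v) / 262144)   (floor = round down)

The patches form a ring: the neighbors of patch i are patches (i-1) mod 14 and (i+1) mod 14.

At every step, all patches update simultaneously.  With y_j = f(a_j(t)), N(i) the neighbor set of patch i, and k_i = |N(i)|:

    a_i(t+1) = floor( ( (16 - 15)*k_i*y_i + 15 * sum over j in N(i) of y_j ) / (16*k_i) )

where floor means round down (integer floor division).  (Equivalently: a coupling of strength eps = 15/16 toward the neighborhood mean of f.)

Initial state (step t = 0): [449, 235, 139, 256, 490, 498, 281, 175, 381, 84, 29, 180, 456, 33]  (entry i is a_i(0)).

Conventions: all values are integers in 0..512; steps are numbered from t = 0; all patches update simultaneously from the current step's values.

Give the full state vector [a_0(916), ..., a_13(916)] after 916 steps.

Simulating step by step:
t=0: [449, 235, 139, 256, 490, 498, 281, 175, 381, 84, 29, 180, 456, 33]
t=1: [194, 203, 315, 163, 169, 175, 171, 281, 233, 157, 224, 108, 181, 128]
t=2: [275, 303, 293, 293, 284, 285, 302, 303, 296, 314, 248, 299, 231, 294]
t=3: [312, 316, 312, 315, 316, 314, 313, 311, 307, 316, 309, 319, 313, 318]
t=4: [303, 305, 304, 304, 304, 304, 305, 306, 305, 307, 303, 305, 302, 305]
t=5: [309, 309, 309, 310, 310, 309, 309, 309, 308, 309, 308, 310, 309, 310]
t=6: [307, 307, 307, 307, 307, 307, 307, 307, 307, 307, 307, 307, 307, 307]
t=7: [308, 308, 308, 308, 308, 308, 308, 308, 308, 308, 308, 308, 308, 308]
t=8: [308, 308, 308, 308, 308, 308, 308, 308, 308, 308, 308, 308, 308, 308]

Answer: [308, 308, 308, 308, 308, 308, 308, 308, 308, 308, 308, 308, 308, 308]
Key observation: The state at step 7, [308, 308, 308, 308, 308, 308, 308, 308, 308, 308, 308, 308, 308, 308], reappears at step 8: the system is in a cycle of period 1 from step 7 on.  Therefore the state at step 916 equals the state at step 7 + ((916 - 7) mod 1) = 7, which is [308, 308, 308, 308, 308, 308, 308, 308, 308, 308, 308, 308, 308, 308].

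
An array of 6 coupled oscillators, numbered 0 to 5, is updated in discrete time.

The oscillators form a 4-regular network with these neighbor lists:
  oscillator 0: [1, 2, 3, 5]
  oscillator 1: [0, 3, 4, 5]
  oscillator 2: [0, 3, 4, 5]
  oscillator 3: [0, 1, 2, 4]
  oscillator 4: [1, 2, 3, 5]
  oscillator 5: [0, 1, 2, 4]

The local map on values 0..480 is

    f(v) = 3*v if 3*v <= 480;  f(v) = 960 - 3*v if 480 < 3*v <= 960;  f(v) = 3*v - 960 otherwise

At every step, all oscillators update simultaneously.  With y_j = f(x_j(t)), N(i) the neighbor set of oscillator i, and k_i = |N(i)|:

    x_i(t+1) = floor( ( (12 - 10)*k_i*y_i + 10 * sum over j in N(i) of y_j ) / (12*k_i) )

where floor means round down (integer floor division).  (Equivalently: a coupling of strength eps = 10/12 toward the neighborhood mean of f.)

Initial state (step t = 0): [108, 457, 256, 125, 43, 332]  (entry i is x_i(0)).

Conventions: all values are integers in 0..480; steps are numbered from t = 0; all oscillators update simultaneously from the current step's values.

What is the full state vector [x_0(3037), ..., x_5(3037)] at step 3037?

Simulating step by step:
t=0: [108, 457, 256, 125, 43, 332]
t=1: [265, 248, 212, 282, 232, 226]
t=2: [222, 207, 225, 220, 239, 248]
t=3: [286, 275, 266, 291, 278, 277]
t=4: [123, 115, 119, 123, 127, 130]
t=5: [365, 371, 373, 364, 367, 367]
t=6: [144, 139, 140, 144, 145, 146]
t=7: [427, 431, 431, 427, 428, 428]
t=8: [326, 324, 324, 326, 327, 327]
t=9: [16, 18, 18, 16, 16, 16]
t=10: [50, 49, 49, 50, 50, 50]
t=11: [148, 149, 149, 148, 148, 148]
t=12: [445, 444, 444, 445, 445, 445]
t=13: [373, 374, 374, 373, 373, 373]
t=14: [160, 159, 159, 160, 160, 160]
t=15: [478, 479, 479, 478, 478, 478]
t=16: [475, 474, 474, 475, 475, 475]
t=17: [463, 464, 464, 463, 463, 463]
t=18: [430, 429, 429, 430, 430, 430]
t=19: [328, 329, 329, 328, 328, 328]
t=20: [25, 24, 24, 25, 25, 25]
t=21: [73, 74, 74, 73, 73, 73]
t=22: [220, 219, 219, 220, 220, 220]
t=23: [301, 300, 300, 301, 301, 301]
t=24: [58, 57, 57, 58, 58, 58]
t=25: [172, 173, 173, 172, 172, 172]
t=26: [442, 443, 443, 442, 442, 442]
t=27: [367, 366, 366, 367, 367, 367]
t=28: [139, 140, 140, 139, 139, 139]
t=29: [418, 417, 417, 418, 418, 418]
t=30: [292, 293, 293, 292, 292, 292]
t=31: [82, 83, 83, 82, 82, 82]
t=32: [247, 246, 246, 247, 247, 247]
t=33: [220, 219, 219, 220, 220, 220]

Answer: [301, 300, 300, 301, 301, 301]
Key observation: The state at step 22, [220, 219, 219, 220, 220, 220], reappears at step 33: the system is in a cycle of period 11 from step 22 on.  Therefore the state at step 3037 equals the state at step 22 + ((3037 - 22) mod 11) = 23, which is [301, 300, 300, 301, 301, 301].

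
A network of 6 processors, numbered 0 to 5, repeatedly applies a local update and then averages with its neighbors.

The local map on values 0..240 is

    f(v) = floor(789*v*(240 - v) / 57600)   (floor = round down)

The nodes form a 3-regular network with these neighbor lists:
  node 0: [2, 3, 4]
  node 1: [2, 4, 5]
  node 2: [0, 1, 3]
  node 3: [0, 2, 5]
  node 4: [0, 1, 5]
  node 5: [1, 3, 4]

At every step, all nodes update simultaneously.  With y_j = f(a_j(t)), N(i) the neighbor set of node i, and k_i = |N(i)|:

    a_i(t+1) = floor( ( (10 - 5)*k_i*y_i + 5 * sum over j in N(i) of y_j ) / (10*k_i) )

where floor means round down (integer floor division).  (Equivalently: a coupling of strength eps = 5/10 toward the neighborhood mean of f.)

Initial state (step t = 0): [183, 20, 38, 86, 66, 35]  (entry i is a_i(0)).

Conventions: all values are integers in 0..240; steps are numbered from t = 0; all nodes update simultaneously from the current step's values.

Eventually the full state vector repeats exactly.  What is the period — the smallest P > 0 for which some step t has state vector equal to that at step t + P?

Simulating step by step:
t=0: [183, 20, 38, 86, 66, 35]
t=1: [144, 90, 116, 148, 128, 115]
t=2: [191, 190, 191, 190, 192, 192]
t=3: [128, 128, 128, 128, 127, 127]
t=4: [196, 196, 196, 196, 196, 196]
t=5: [118, 118, 118, 118, 118, 118]
t=6: [197, 197, 197, 197, 197, 197]
t=7: [116, 116, 116, 116, 116, 116]
t=8: [197, 197, 197, 197, 197, 197]

Answer: 2
Key observation: The state at step 6, [197, 197, 197, 197, 197, 197], reappears at step 8 — and no state repeats earlier — so the cycle the system enters has period 2.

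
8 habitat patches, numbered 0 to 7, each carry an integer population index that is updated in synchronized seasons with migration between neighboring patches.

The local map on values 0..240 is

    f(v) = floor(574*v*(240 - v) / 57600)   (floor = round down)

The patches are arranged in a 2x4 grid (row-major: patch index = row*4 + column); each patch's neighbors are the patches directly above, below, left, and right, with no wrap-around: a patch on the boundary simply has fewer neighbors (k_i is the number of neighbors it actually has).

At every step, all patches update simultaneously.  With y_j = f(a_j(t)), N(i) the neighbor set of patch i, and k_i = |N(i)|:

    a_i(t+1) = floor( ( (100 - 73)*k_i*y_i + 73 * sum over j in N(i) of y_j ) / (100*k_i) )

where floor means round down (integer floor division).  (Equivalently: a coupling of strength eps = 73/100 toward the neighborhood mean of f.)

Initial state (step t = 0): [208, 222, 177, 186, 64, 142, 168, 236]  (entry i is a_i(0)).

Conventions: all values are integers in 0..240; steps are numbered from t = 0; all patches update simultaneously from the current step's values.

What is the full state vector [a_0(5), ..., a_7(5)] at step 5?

Answer: [140, 139, 139, 140, 139, 139, 139, 139]

Derivation:
t=0: [208, 222, 177, 186, 64, 142, 168, 236]
t=1: [72, 87, 92, 70, 104, 103, 95, 82]
t=2: [131, 131, 130, 128, 132, 137, 135, 127]
t=3: [142, 141, 141, 142, 141, 141, 141, 141]
t=4: [138, 138, 138, 138, 138, 139, 139, 138]
t=5: [140, 139, 139, 140, 139, 139, 139, 139]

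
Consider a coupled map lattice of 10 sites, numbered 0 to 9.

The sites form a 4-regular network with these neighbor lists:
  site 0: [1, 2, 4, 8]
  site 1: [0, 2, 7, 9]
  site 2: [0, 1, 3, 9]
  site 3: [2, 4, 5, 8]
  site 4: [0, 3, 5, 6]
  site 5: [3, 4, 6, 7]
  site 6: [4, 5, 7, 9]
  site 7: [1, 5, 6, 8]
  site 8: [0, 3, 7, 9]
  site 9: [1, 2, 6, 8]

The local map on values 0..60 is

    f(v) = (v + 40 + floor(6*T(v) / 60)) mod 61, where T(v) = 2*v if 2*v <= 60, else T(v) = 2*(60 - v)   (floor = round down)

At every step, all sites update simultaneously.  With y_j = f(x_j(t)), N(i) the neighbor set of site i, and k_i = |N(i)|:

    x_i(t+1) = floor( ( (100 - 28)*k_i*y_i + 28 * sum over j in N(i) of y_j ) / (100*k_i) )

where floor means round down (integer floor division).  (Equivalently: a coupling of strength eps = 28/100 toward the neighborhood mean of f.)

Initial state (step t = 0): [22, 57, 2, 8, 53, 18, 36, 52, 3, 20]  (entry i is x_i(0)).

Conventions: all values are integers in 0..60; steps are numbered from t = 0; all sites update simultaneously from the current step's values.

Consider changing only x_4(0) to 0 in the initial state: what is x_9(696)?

Simulating step by step:
t=0: [22, 57, 2, 8, 0, 18, 36, 52, 3, 20]
t=1: [14, 31, 36, 44, 33, 9, 18, 29, 37, 11]
t=2: [45, 20, 24, 26, 21, 39, 9, 15, 24, 41]
t=3: [20, 10, 9, 10, 10, 24, 43, 47, 13, 21]
t=4: [16, 43, 43, 48, 43, 16, 24, 29, 45, 15]
t=5: [49, 28, 29, 30, 28, 47, 15, 17, 30, 47]
t=6: [25, 17, 15, 15, 17, 30, 50, 51, 20, 27]
t=7: [19, 50, 51, 51, 51, 23, 30, 29, 9, 18]
t=8: [10, 25, 26, 30, 26, 10, 14, 16, 39, 8]
t=9: [41, 18, 15, 17, 19, 47, 52, 52, 28, 42]
t=10: [21, 9, 49, 50, 10, 28, 28, 28, 18, 24]
t=11: [12, 39, 28, 28, 41, 16, 14, 13, 3, 11]
t=12: [45, 28, 18, 18, 29, 52, 53, 52, 43, 47]
t=13: [22, 14, 4, 4, 15, 28, 31, 30, 24, 25]
t=14: [15, 45, 39, 40, 47, 17, 17, 17, 10, 15]
t=15: [50, 33, 27, 27, 34, 55, 57, 57, 51, 53]
t=16: [27, 20, 14, 14, 20, 32, 34, 34, 30, 30]
t=17: [13, 9, 46, 46, 9, 18, 16, 16, 17, 17]
t=18: [52, 50, 32, 29, 45, 13, 54, 54, 57, 56]
t=19: [30, 30, 19, 18, 28, 47, 35, 35, 33, 33]
t=20: [13, 14, 4, 4, 12, 23, 19, 19, 15, 15]
t=21: [54, 51, 46, 43, 46, 11, 9, 9, 52, 52]
t=22: [32, 32, 27, 27, 30, 48, 47, 47, 32, 32]
t=23: [15, 16, 12, 12, 16, 26, 26, 26, 16, 16]
t=24: [57, 55, 54, 51, 51, 16, 16, 16, 55, 55]
t=25: [35, 36, 34, 33, 35, 55, 55, 55, 36, 36]
t=26: [18, 20, 18, 18, 21, 32, 32, 32, 19, 20]
t=27: [0, 3, 0, 1, 5, 14, 14, 14, 2, 3]
t=28: [40, 43, 40, 42, 46, 54, 54, 54, 42, 43]
t=29: [23, 25, 23, 24, 27, 32, 32, 32, 24, 25]
t=30: [6, 9, 6, 7, 11, 15, 15, 14, 7, 9]
t=31: [47, 50, 47, 48, 52, 56, 56, 55, 48, 50]
t=32: [28, 30, 28, 29, 31, 34, 34, 34, 29, 30]
t=33: [12, 14, 12, 13, 15, 17, 17, 17, 13, 14]
t=34: [54, 56, 54, 55, 57, 59, 59, 59, 55, 56]
t=35: [34, 35, 34, 35, 36, 37, 37, 37, 35, 35]
t=36: [18, 18, 18, 19, 19, 19, 19, 19, 19, 19]
t=37: [0, 0, 0, 0, 0, 1, 1, 0, 0, 0]
t=38: [40, 40, 40, 40, 40, 40, 40, 40, 40, 40]
t=39: [23, 23, 23, 23, 23, 23, 23, 23, 23, 23]
t=40: [6, 6, 6, 6, 6, 6, 6, 6, 6, 6]
t=41: [47, 47, 47, 47, 47, 47, 47, 47, 47, 47]
t=42: [28, 28, 28, 28, 28, 28, 28, 28, 28, 28]
t=43: [12, 12, 12, 12, 12, 12, 12, 12, 12, 12]
t=44: [54, 54, 54, 54, 54, 54, 54, 54, 54, 54]
t=45: [34, 34, 34, 34, 34, 34, 34, 34, 34, 34]
t=46: [18, 18, 18, 18, 18, 18, 18, 18, 18, 18]
t=47: [0, 0, 0, 0, 0, 0, 0, 0, 0, 0]
t=48: [40, 40, 40, 40, 40, 40, 40, 40, 40, 40]

Answer: x_9(696) = 18
Key observation: The state at step 38, [40, 40, 40, 40, 40, 40, 40, 40, 40, 40], reappears at step 48: the system is in a cycle of period 10 from step 38 on.  Therefore the state at step 696 equals the state at step 38 + ((696 - 38) mod 10) = 46, which is [18, 18, 18, 18, 18, 18, 18, 18, 18, 18].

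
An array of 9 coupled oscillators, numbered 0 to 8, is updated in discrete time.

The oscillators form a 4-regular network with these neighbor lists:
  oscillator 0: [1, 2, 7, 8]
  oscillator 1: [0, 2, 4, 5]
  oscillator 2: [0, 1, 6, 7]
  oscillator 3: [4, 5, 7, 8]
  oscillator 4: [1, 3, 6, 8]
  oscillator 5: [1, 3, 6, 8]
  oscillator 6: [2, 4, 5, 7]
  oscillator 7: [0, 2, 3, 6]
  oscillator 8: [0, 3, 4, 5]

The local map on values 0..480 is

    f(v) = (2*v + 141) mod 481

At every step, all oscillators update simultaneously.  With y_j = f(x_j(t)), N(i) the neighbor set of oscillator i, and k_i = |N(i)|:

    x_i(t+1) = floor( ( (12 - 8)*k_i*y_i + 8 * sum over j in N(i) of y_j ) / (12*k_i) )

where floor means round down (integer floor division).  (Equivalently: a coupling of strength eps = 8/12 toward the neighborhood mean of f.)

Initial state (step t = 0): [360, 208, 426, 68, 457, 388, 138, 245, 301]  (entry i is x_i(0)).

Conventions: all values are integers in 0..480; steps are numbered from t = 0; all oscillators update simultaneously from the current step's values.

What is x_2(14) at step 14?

Answer: x_2(14) = 252

Derivation:
t=0: [360, 208, 426, 68, 457, 388, 138, 245, 301]
t=1: [213, 182, 180, 249, 203, 317, 257, 234, 285]
t=2: [95, 85, 75, 172, 119, 195, 142, 115, 177]
t=3: [274, 278, 336, 137, 252, 142, 323, 298, 132]
t=4: [270, 260, 275, 346, 278, 365, 298, 295, 337]
t=5: [229, 229, 217, 315, 259, 317, 263, 253, 304]
t=6: [147, 153, 129, 247, 203, 241, 184, 170, 236]
t=7: [308, 322, 284, 108, 148, 174, 110, 169, 176]
t=8: [262, 259, 312, 275, 318, 175, 312, 363, 183]
t=9: [207, 188, 266, 189, 215, 119, 257, 289, 125]
t=10: [167, 134, 151, 195, 136, 232, 207, 159, 227]
t=11: [395, 378, 383, 201, 245, 149, 264, 326, 215]
t=12: [357, 382, 369, 185, 176, 272, 283, 291, 213]
t=13: [316, 306, 343, 100, 131, 195, 218, 252, 132]
t=14: [295, 272, 252, 284, 320, 202, 192, 233, 316]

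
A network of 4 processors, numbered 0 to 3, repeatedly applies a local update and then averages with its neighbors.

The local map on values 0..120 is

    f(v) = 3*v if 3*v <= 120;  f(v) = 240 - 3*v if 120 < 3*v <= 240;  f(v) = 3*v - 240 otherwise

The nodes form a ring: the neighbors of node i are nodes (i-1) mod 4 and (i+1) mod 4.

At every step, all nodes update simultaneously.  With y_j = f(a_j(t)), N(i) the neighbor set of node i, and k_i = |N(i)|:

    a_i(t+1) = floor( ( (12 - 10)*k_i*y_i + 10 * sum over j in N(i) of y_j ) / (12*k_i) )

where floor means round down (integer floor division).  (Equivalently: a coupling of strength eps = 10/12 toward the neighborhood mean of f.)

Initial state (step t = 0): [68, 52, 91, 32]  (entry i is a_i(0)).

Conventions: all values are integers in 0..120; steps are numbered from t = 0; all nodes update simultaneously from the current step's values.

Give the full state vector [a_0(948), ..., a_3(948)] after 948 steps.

Simulating step by step:
t=0: [68, 52, 91, 32]
t=1: [81, 42, 80, 44]
t=2: [93, 20, 92, 19]
t=3: [55, 41, 54, 40]
t=4: [111, 83, 111, 83]
t=5: [23, 79, 23, 79]
t=6: [14, 58, 14, 58]
t=7: [62, 46, 62, 46]
t=8: [94, 62, 94, 62]
t=9: [52, 44, 52, 44]
t=10: [104, 88, 104, 88]
t=11: [32, 64, 32, 64]
t=12: [56, 88, 56, 88]
t=13: [32, 64, 32, 64]

Answer: [56, 88, 56, 88]
Key observation: The state at step 11, [32, 64, 32, 64], reappears at step 13: the system is in a cycle of period 2 from step 11 on.  Therefore the state at step 948 equals the state at step 11 + ((948 - 11) mod 2) = 12, which is [56, 88, 56, 88].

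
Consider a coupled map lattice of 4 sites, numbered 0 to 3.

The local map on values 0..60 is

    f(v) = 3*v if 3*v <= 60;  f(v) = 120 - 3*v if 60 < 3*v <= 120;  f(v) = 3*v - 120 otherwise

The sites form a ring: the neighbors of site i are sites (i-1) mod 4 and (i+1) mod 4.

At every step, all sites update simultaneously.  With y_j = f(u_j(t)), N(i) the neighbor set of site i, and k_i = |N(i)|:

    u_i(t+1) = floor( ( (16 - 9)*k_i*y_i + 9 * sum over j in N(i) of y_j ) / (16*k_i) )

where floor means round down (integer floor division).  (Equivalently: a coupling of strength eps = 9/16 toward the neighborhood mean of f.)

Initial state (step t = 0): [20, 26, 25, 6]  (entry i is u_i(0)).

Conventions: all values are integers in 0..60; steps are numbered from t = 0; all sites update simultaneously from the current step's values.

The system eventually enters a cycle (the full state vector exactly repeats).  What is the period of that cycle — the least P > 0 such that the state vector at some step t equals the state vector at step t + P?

Simulating step by step:
t=0: [20, 26, 25, 6]
t=1: [43, 47, 36, 37]
t=2: [12, 15, 13, 9]
t=3: [36, 40, 37, 32]
t=4: [12, 5, 10, 16]
t=5: [33, 25, 30, 39]
t=6: [22, 34, 26, 15]
t=7: [41, 34, 36, 46]
t=8: [11, 12, 15, 12]
t=9: [34, 37, 39, 37]
t=10: [12, 9, 6, 9]
t=11: [30, 27, 23, 27]
t=12: [35, 39, 44, 39]
t=13: [8, 8, 6, 8]
t=14: [24, 22, 21, 22]
t=15: [51, 53, 55, 53]
t=16: [36, 39, 41, 39]
t=17: [6, 5, 3, 5]
t=18: [16, 14, 12, 14]
t=19: [44, 42, 39, 42]
t=20: [8, 6, 4, 6]
t=21: [20, 18, 15, 18]
t=22: [56, 53, 50, 53]
t=23: [42, 39, 35, 39]
t=24: [4, 7, 8, 7]
t=25: [17, 19, 22, 19]
t=26: [54, 54, 55, 54]
t=27: [42, 42, 43, 42]
t=28: [6, 6, 7, 6]
t=29: [18, 18, 19, 18]
t=30: [54, 54, 55, 54]

Answer: 4
Key observation: The state at step 26, [54, 54, 55, 54], reappears at step 30 — and no state repeats earlier — so the cycle the system enters has period 4.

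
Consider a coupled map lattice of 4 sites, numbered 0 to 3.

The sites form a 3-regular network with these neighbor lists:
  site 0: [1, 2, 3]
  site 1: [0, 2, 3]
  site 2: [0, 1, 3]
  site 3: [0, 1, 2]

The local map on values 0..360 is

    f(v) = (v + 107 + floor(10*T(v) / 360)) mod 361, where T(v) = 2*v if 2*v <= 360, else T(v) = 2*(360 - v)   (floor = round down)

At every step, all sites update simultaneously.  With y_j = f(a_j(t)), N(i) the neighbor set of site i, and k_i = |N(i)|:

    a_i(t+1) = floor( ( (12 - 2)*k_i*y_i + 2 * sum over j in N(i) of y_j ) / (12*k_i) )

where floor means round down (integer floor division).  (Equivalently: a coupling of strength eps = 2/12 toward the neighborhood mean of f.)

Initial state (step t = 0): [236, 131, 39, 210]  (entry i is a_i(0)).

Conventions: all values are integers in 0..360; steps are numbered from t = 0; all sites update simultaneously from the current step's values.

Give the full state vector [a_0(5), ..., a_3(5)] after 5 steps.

Answer: [63, 315, 251, 56]

Derivation:
t=0: [236, 131, 39, 210]
t=1: [330, 249, 174, 312]
t=2: [83, 24, 249, 70]
t=3: [179, 130, 28, 168]
t=4: [282, 243, 159, 274]
t=5: [63, 315, 251, 56]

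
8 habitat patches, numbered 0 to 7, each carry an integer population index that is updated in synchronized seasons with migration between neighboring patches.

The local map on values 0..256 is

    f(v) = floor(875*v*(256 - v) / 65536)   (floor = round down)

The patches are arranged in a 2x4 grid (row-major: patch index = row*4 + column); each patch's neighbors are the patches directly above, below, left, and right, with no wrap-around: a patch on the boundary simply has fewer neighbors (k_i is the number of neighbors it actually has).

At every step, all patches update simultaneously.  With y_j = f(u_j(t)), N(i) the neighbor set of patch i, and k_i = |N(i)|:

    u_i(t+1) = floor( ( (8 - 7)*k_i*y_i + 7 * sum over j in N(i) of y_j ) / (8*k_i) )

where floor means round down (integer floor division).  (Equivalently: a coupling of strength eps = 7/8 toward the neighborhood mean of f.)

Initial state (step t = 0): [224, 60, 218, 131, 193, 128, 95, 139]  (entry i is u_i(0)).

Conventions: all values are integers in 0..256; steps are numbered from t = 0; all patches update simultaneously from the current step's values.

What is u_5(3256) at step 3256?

Simulating step by step:
t=0: [224, 60, 218, 131, 193, 128, 95, 139]
t=1: [151, 143, 182, 170, 157, 179, 184, 211]
t=2: [211, 194, 193, 157, 198, 197, 164, 178]
t=3: [152, 149, 185, 177, 142, 169, 171, 201]
t=4: [213, 196, 194, 164, 205, 205, 175, 184]
t=5: [144, 142, 179, 172, 131, 158, 162, 192]
t=6: [216, 203, 201, 176, 211, 211, 186, 193]
t=7: [132, 131, 165, 158, 121, 144, 148, 177]
t=8: [218, 211, 210, 194, 216, 216, 201, 206]
t=9: [119, 118, 142, 135, 112, 127, 129, 151]
t=10: [216, 217, 217, 214, 217, 216, 215, 217]
t=11: [112, 113, 115, 113, 114, 113, 113, 117]
t=12: [215, 215, 215, 216, 215, 215, 215, 215]
t=13: [117, 117, 116, 116, 117, 117, 117, 116]
t=14: [217, 216, 216, 216, 217, 217, 216, 216]
t=15: [113, 113, 115, 115, 112, 113, 114, 115]
t=16: [215, 215, 215, 216, 215, 215, 215, 216]
t=17: [117, 117, 116, 115, 117, 117, 116, 115]
t=18: [217, 216, 216, 216, 217, 216, 216, 216]
t=19: [113, 114, 115, 115, 113, 114, 115, 115]
t=20: [215, 215, 216, 216, 215, 215, 216, 216]
t=21: [117, 116, 115, 115, 117, 116, 115, 115]
t=22: [216, 216, 216, 216, 216, 216, 216, 216]
t=23: [115, 115, 115, 115, 115, 115, 115, 115]
t=24: [216, 216, 216, 216, 216, 216, 216, 216]

Answer: u_5(3256) = 216
Key observation: The state at step 22, [216, 216, 216, 216, 216, 216, 216, 216], reappears at step 24: the system is in a cycle of period 2 from step 22 on.  Therefore the state at step 3256 equals the state at step 22 + ((3256 - 22) mod 2) = 22, which is [216, 216, 216, 216, 216, 216, 216, 216].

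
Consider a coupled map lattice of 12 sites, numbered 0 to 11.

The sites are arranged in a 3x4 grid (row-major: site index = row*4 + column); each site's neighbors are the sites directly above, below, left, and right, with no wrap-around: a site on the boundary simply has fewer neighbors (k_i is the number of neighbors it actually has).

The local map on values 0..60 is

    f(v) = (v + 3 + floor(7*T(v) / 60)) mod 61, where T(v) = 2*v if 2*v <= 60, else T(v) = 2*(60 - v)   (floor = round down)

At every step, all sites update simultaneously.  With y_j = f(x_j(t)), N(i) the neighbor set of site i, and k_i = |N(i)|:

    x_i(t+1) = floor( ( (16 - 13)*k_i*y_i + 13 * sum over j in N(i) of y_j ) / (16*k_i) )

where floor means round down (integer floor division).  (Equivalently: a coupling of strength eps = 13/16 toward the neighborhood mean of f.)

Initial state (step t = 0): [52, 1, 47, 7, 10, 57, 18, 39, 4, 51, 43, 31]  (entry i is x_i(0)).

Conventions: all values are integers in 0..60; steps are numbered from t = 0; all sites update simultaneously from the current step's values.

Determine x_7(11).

Answer: x_7(11) = 56

Derivation:
t=0: [52, 1, 47, 7, 10, 57, 18, 39, 4, 51, 43, 31]
t=1: [18, 46, 20, 42, 36, 31, 46, 29, 30, 41, 41, 46]
t=2: [43, 34, 46, 35, 36, 47, 40, 48, 44, 43, 50, 44]
t=3: [44, 49, 45, 50, 49, 47, 52, 47, 47, 51, 49, 53]
t=4: [53, 51, 54, 52, 52, 54, 53, 55, 54, 53, 55, 54]
t=5: [56, 57, 56, 58, 57, 56, 58, 57, 56, 58, 57, 58]
t=6: [59, 59, 27, 48, 59, 35, 48, 11, 35, 48, 11, 48]
t=7: [1, 21, 35, 31, 23, 30, 32, 46, 30, 37, 46, 22]
t=8: [24, 28, 37, 46, 28, 36, 45, 39, 38, 44, 41, 47]
t=9: [36, 39, 46, 46, 39, 43, 46, 50, 43, 46, 50, 48]
t=10: [45, 47, 50, 53, 47, 49, 52, 52, 49, 51, 52, 54]
t=11: [52, 53, 55, 55, 53, 54, 55, 56, 54, 54, 56, 56]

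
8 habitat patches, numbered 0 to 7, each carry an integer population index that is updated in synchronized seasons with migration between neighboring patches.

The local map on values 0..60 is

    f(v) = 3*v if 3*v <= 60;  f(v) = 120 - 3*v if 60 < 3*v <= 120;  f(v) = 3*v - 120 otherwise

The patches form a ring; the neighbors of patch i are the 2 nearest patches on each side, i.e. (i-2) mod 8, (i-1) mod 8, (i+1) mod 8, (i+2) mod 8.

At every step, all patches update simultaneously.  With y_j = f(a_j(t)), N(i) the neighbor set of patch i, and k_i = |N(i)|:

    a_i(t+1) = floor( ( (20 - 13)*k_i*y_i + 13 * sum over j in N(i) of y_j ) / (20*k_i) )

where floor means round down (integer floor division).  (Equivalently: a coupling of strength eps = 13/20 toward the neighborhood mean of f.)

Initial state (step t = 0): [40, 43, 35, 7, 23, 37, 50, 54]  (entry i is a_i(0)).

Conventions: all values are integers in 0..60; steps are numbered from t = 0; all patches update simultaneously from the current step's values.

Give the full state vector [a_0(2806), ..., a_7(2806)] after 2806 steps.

Simulating step by step:
t=0: [40, 43, 35, 7, 23, 37, 50, 54]
t=1: [15, 15, 18, 21, 30, 26, 27, 22]
t=2: [46, 49, 47, 47, 41, 43, 41, 46]
t=3: [17, 22, 18, 17, 9, 10, 8, 15]
t=4: [46, 51, 48, 44, 35, 34, 33, 41]
t=5: [19, 20, 21, 18, 17, 14, 16, 15]
t=6: [54, 55, 56, 53, 50, 46, 48, 49]
t=7: [38, 41, 42, 36, 31, 25, 27, 30]
t=8: [14, 9, 9, 17, 26, 33, 31, 25]
t=9: [35, 36, 35, 36, 35, 34, 33, 34]
t=10: [15, 13, 14, 13, 15, 17, 18, 17]
t=11: [45, 42, 42, 42, 45, 48, 50, 48]
t=12: [15, 10, 8, 10, 15, 20, 23, 20]
t=13: [42, 36, 32, 36, 42, 51, 51, 51]
t=14: [18, 16, 14, 16, 18, 25, 24, 25]
t=15: [48, 47, 47, 47, 48, 47, 48, 47]
t=16: [22, 21, 21, 21, 22, 21, 23, 21]
t=17: [54, 56, 56, 56, 54, 55, 53, 55]
t=18: [43, 46, 46, 46, 43, 44, 41, 44]
t=19: [11, 15, 15, 15, 11, 11, 7, 11]
t=20: [34, 41, 41, 41, 34, 33, 28, 33]
t=21: [16, 8, 7, 8, 16, 20, 25, 20]
t=22: [41, 33, 30, 33, 41, 49, 50, 49]
t=23: [18, 20, 18, 20, 18, 22, 20, 22]
t=24: [55, 57, 55, 57, 55, 55, 56, 55]
t=25: [46, 48, 46, 48, 46, 46, 46, 46]
t=26: [18, 21, 19, 21, 18, 18, 18, 18]
t=27: [54, 56, 56, 56, 54, 54, 54, 54]
t=28: [43, 46, 46, 46, 43, 42, 42, 42]
t=29: [10, 14, 15, 14, 10, 8, 6, 8]
t=30: [31, 37, 39, 37, 31, 26, 23, 26]
t=31: [26, 16, 12, 16, 26, 35, 40, 35]
t=32: [30, 39, 41, 39, 30, 22, 18, 22]
t=33: [29, 15, 11, 15, 29, 41, 46, 41]
t=34: [27, 34, 36, 34, 27, 17, 18, 17]
t=35: [35, 25, 22, 25, 35, 44, 48, 44]
t=36: [27, 36, 38, 36, 27, 19, 17, 19]
t=37: [34, 22, 18, 22, 34, 45, 49, 45]
t=38: [30, 41, 42, 41, 30, 23, 20, 23]
t=39: [30, 15, 12, 15, 30, 41, 47, 41]
t=40: [27, 34, 36, 34, 27, 17, 18, 17]

Answer: [27, 34, 36, 34, 27, 17, 18, 17]
Key observation: The state at step 34, [27, 34, 36, 34, 27, 17, 18, 17], reappears at step 40: the system is in a cycle of period 6 from step 34 on.  Therefore the state at step 2806 equals the state at step 34 + ((2806 - 34) mod 6) = 34, which is [27, 34, 36, 34, 27, 17, 18, 17].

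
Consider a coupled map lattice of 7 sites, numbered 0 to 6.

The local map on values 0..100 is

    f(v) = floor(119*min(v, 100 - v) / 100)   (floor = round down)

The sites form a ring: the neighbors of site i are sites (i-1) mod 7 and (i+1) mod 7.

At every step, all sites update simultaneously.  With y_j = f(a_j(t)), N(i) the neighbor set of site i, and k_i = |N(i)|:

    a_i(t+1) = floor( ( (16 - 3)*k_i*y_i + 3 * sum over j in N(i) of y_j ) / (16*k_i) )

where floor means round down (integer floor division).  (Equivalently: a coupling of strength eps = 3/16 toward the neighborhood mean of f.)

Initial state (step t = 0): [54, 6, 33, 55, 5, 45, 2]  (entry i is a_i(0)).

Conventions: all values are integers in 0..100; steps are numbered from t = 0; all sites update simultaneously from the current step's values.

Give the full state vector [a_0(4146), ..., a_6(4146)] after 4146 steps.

Answer: [52, 53, 54, 55, 56, 52, 51]
Key observation: The state at step 9, [56, 55, 54, 53, 52, 56, 57], reappears at step 11: the system is in a cycle of period 2 from step 9 on.  Therefore the state at step 4146 equals the state at step 9 + ((4146 - 9) mod 2) = 10, which is [52, 53, 54, 55, 56, 52, 51].

Derivation:
t=0: [54, 6, 33, 55, 5, 45, 2]
t=1: [44, 14, 37, 47, 14, 43, 11]
t=2: [44, 22, 42, 50, 22, 44, 20]
t=3: [46, 30, 47, 54, 31, 46, 28]
t=4: [50, 38, 53, 52, 39, 50, 36]
t=5: [56, 47, 54, 55, 48, 56, 45]
t=6: [52, 54, 54, 53, 56, 52, 52]
t=7: [56, 54, 54, 54, 52, 56, 57]
t=8: [52, 53, 54, 54, 56, 52, 51]
t=9: [56, 55, 54, 53, 52, 56, 57]
t=10: [52, 53, 54, 55, 56, 52, 51]
t=11: [56, 55, 54, 53, 52, 56, 57]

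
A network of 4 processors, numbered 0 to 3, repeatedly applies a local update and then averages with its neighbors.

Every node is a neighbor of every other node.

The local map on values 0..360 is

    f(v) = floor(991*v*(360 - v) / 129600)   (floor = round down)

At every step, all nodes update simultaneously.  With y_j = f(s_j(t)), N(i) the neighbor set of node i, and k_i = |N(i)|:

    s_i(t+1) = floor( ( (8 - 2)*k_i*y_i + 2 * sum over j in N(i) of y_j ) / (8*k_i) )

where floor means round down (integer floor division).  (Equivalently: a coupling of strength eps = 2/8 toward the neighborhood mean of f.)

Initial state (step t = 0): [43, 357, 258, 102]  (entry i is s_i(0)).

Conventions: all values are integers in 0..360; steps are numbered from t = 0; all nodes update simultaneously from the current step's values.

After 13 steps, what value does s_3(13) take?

Simulating step by step:
t=0: [43, 357, 258, 102]
t=1: [112, 48, 176, 176]
t=2: [209, 144, 233, 233]
t=3: [238, 235, 228, 228]
t=4: [223, 224, 228, 228]
t=5: [232, 231, 230, 230]
t=6: [227, 227, 227, 227]
t=7: [230, 230, 230, 230]
t=8: [228, 228, 228, 228]
t=9: [230, 230, 230, 230]
t=10: [228, 228, 228, 228]
t=11: [230, 230, 230, 230]
t=12: [228, 228, 228, 228]
t=13: [230, 230, 230, 230]

Answer: s_3(13) = 230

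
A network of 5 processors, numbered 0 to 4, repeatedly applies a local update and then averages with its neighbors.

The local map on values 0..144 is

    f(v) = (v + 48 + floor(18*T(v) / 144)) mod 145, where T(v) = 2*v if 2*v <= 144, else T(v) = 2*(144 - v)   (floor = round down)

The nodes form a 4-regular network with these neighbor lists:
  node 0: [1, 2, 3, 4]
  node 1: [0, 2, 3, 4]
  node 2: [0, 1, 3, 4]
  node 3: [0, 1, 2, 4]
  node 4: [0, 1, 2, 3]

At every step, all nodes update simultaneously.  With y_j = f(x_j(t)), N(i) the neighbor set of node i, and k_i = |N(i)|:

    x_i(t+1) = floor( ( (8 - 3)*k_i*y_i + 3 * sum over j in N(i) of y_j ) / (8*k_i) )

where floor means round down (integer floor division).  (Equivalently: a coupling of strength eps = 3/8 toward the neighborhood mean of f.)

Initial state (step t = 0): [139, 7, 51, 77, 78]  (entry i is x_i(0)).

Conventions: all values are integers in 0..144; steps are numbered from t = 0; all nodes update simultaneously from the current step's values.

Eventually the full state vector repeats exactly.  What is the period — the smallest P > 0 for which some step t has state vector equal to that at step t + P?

Simulating step by step:
t=0: [139, 7, 51, 77, 78]
t=1: [69, 75, 105, 121, 121]
t=2: [103, 107, 41, 48, 48]
t=3: [41, 42, 85, 90, 90]
t=4: [72, 73, 21, 23, 23]
t=5: [120, 120, 86, 87, 87]
t=6: [21, 21, 8, 8, 8]
t=7: [69, 69, 61, 61, 61]
t=8: [131, 131, 125, 125, 125]
t=9: [35, 35, 32, 32, 32]
t=10: [90, 90, 88, 88, 88]
t=11: [5, 5, 5, 5, 5]
t=12: [54, 54, 54, 54, 54]
t=13: [115, 115, 115, 115, 115]
t=14: [25, 25, 25, 25, 25]
t=15: [79, 79, 79, 79, 79]
t=16: [143, 143, 143, 143, 143]
t=17: [46, 46, 46, 46, 46]
t=18: [105, 105, 105, 105, 105]
t=19: [17, 17, 17, 17, 17]
t=20: [69, 69, 69, 69, 69]
t=21: [134, 134, 134, 134, 134]
t=22: [39, 39, 39, 39, 39]
t=23: [96, 96, 96, 96, 96]
t=24: [11, 11, 11, 11, 11]
t=25: [61, 61, 61, 61, 61]
t=26: [124, 124, 124, 124, 124]
t=27: [32, 32, 32, 32, 32]
t=28: [88, 88, 88, 88, 88]
t=29: [5, 5, 5, 5, 5]

Answer: 18
Key observation: The state at step 11, [5, 5, 5, 5, 5], reappears at step 29 — and no state repeats earlier — so the cycle the system enters has period 18.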